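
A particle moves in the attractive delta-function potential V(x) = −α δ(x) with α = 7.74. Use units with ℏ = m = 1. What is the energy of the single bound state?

The bound state is ψ(x) = √κ e^{−κ|x|}. The derivative jump ψ'(0⁺) − ψ'(0⁻) = −(2mα/ℏ²)ψ(0) fixes κ = mα/ℏ² = 7.740.
Then E = −ℏ²κ²/(2m) = −mα²/(2ℏ²) = -29.95.

E = -30.0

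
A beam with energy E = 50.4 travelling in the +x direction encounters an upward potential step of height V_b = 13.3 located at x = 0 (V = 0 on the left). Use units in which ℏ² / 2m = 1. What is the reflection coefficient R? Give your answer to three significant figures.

The wavenumbers are k₁ = √(2mE)/ℏ = 7.099 on the left and k₂ = √(2m(E − V_b))/ℏ = 6.091 on the right.
Continuity of ψ and ψ′ at the step yields the reflection amplitude r = (k₁ − k₂)/(k₁ + k₂) = 0.07644; thus R = |r|² = 0.005844, T = 0.9942.

R = 0.00584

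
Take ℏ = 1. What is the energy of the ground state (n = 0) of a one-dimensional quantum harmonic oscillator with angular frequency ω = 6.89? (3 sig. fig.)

The oscillator eigenvalues are E_n = ℏω(n + ½), so E_0 = 6.89 × 0.5 = 3.445.

E = 3.45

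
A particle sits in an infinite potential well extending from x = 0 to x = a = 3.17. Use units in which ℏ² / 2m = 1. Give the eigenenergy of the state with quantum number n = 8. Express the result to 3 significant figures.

E = 62.9

Requiring ψ(0) = ψ(a) = 0 quantises k = nπ/a, hence E_n = ℏ²k²/2m = n²π²ℏ²/(2ma²).
E_8 = 8² × π² / (2 × 0.5 × 3.17²) = 62.86.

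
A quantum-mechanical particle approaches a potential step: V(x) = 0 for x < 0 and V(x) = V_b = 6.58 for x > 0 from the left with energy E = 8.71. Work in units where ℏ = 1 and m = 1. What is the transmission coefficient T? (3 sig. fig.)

On each side the TISE gives plane waves with k = √(2m(E − V))/ℏ: k₁ = √(2·1·8.71) = 4.174, k₂ = √(2·1·2.13) = 2.064.
Continuity of ψ and ψ′ at the step yields the reflection amplitude r = (k₁ − k₂)/(k₁ + k₂) = 0.3382; thus R = |r|² = 0.1144, T = 0.8856.

T = 0.886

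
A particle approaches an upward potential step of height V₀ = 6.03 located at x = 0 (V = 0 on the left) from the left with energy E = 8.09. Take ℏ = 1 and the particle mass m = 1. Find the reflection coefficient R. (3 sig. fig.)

R = 0.108

On each side the TISE gives plane waves with k = √(2m(E − V))/ℏ: k₁ = √(2·1·8.09) = 4.022, k₂ = √(2·1·2.06) = 2.030.
Continuity of ψ and ψ′ at the step yields the reflection amplitude r = (k₁ − k₂)/(k₁ + k₂) = 0.3292; thus R = |r|² = 0.1084, T = 0.8916.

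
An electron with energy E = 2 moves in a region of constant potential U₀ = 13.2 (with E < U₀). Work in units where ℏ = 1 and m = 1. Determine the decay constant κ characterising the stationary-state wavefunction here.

κ = 4.73

Since E < U₀ the TISE in this region is ψ'' = κ²ψ with κ = √(2m(U₀ − E))/ℏ.
κ = √(2 × 1 × 11.2) = 4.733.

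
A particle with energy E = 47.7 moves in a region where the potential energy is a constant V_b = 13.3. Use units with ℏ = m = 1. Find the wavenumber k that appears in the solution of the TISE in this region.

With E > V_b the solution is oscillatory, ψ ∝ e^{±ikx} with k = √(2m(E − V_b))/ℏ.
k = √(2 × 1 × 34.4) = 8.295.

k = 8.29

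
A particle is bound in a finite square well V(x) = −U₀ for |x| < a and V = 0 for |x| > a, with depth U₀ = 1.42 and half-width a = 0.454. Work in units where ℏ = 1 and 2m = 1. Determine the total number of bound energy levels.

N = 1

Define the well-strength parameter z₀ = (a/ℏ)√(2mU₀) = 0.454 × √(2·0.5·1.42) = 0.5410.
A new bound state (alternating even/odd) appears each time z₀ passes a multiple of π/2, so N = ⌊2z₀/π⌋ + 1 = ⌊0.3444⌋ + 1 = 1.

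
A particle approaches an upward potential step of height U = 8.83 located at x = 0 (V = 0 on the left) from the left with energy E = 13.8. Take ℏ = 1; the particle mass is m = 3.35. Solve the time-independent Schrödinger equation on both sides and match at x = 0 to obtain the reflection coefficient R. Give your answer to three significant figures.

R = 0.0625

The wavenumbers are k₁ = √(2mE)/ℏ = 9.616 on the left and k₂ = √(2m(E − U))/ℏ = 5.771 on the right.
Continuity of ψ and ψ′ at the step yields the reflection amplitude r = (k₁ − k₂)/(k₁ + k₂) = 0.2499; thus R = |r|² = 0.06245, T = 0.9375.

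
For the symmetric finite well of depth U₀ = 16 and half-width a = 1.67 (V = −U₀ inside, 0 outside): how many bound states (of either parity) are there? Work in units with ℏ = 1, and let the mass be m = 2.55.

Define the well-strength parameter z₀ = (a/ℏ)√(2mU₀) = 1.67 × √(2·2.55·16) = 15.09.
The even/odd transcendental equations gain one root per π/2 in z₀, giving N = 1 + ⌊2z₀/π⌋ = 1 + ⌊9.604⌋ = 10.

N = 10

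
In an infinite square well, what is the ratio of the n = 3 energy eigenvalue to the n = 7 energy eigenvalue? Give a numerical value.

E_n = n²π²ℏ²/(2mL²) so the ratio is n₂²/n₁² = 9/49 = 0.183673.

0.183673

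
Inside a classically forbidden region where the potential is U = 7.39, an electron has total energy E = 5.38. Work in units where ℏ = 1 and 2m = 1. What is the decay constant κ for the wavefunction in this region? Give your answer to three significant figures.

Since E < U the TISE in this region is ψ'' = κ²ψ with κ = √(2m(U − E))/ℏ.
κ = √(2 × 0.5 × 2.01) = 1.418.

κ = 1.42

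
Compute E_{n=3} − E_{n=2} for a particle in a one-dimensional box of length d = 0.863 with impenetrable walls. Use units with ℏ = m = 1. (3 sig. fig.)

E_n = n²π²ℏ²/(2md²), so ΔE = (3² − 2²) π²ℏ²/(2md²).
ΔE = 5 × π² / (2 × 1 × 0.863²) = 33.13.

ΔE = 33.1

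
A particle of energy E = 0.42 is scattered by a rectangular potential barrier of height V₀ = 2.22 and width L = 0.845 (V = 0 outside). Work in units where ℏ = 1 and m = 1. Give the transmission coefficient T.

E < V₀: inside the barrier ψ ∝ e^{±κx} with κ = √(2m(V₀ − E))/ℏ = 1.897.
κL = 1.603, sinh(κL) = 2.384.
Matching ψ, ψ′ at both faces gives T = [1 + V₀² sinh²(κL) / (4E(V₀ − E))]⁻¹ = 1/10.26 = 0.0974.

T = 0.0974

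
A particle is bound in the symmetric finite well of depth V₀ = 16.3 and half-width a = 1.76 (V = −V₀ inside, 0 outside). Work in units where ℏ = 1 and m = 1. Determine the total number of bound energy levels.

N = 7

Define the well-strength parameter z₀ = (a/ℏ)√(2mV₀) = 1.76 × √(2·1·16.3) = 10.05.
The even/odd transcendental equations gain one root per π/2 in z₀, giving N = 1 + ⌊2z₀/π⌋ = 1 + ⌊6.397⌋ = 7.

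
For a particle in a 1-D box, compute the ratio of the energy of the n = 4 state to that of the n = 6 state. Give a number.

Since E_n ∝ n², the ratio is (4/6)² = 0.444444.

0.444444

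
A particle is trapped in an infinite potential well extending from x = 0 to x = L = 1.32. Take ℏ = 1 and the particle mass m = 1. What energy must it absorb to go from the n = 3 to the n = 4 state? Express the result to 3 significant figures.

ΔE = 19.8

E_n = n²π²ℏ²/(2mL²), so ΔE = (4² − 3²) π²ℏ²/(2mL²).
ΔE = 7 × π² / (2 × 1 × 1.32²) = 19.83.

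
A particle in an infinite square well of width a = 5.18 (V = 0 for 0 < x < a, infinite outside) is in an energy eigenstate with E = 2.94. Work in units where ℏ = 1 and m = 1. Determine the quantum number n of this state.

From E_n = n²π²ℏ²/(2ma²) invert to n = √(2ma²E)/(πℏ).
n = (5.18/π) × √(2 × 1 × 2.94) = 3.998 → n = 4.

n = 4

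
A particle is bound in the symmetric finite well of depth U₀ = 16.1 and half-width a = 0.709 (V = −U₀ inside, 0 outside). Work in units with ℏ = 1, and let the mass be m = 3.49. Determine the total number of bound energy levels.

N = 5

The dimensionless depth is z₀ = a√(2mU₀)/ℏ = 0.709 × √(112.4) = 7.516.
The even/odd transcendental equations gain one root per π/2 in z₀, giving N = 1 + ⌊2z₀/π⌋ = 1 + ⌊4.785⌋ = 5.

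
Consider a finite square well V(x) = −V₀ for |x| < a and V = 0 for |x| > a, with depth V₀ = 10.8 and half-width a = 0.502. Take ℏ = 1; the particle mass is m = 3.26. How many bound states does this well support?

The dimensionless depth is z₀ = a√(2mV₀)/ℏ = 0.502 × √(70.42) = 4.212.
A new bound state (alternating even/odd) appears each time z₀ passes a multiple of π/2, so N = ⌊2z₀/π⌋ + 1 = ⌊2.682⌋ + 1 = 3.

N = 3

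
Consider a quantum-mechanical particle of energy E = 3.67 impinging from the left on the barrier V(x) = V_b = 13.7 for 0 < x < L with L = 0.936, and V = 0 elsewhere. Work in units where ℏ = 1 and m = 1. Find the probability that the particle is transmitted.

E < V_b: inside the barrier ψ ∝ e^{±κx} with κ = √(2m(V_b − E))/ℏ = 4.479.
κL = 4.192, sinh(κL) = 33.08.
Matching ψ, ψ′ at both faces gives T = [1 + V_b² sinh²(κL) / (4E(V_b − E))]⁻¹ = 1/1396 = 0.000717.

T = 0.000717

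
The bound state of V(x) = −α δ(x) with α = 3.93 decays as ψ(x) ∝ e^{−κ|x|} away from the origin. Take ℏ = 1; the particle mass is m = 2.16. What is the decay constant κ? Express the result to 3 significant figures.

κ = 8.49

Integrating the TISE across x = 0 gives the cusp condition ψ'(0⁺) − ψ'(0⁻) = −(2mα/ℏ²)ψ(0).
With ψ ∝ e^{−κ|x|} this yields −2κ = −2mα/ℏ², so κ = mα/ℏ² = 8.489.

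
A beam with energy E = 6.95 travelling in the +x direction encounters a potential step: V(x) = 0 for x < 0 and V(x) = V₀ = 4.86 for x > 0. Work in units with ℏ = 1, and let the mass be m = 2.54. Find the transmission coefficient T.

T = 0.915

The wavenumbers are k₁ = √(2mE)/ℏ = 5.942 on the left and k₂ = √(2m(E − V₀))/ℏ = 3.258 on the right.
Matching ψ and ψ′ at x = 0 gives r = (k₁ − k₂)/(k₁ + k₂), so R = r² = 0.08507 and T = 1 − R = 0.9149.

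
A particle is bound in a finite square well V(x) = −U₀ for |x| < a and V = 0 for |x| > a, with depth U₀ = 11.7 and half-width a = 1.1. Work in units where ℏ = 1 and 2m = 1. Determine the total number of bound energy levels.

The dimensionless depth is z₀ = a√(2mU₀)/ℏ = 1.1 × √(11.70) = 3.763.
The even/odd transcendental equations gain one root per π/2 in z₀, giving N = 1 + ⌊2z₀/π⌋ = 1 + ⌊2.395⌋ = 3.

N = 3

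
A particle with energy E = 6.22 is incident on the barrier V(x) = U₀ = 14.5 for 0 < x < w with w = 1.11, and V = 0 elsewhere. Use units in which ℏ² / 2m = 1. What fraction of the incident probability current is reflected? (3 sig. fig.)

E < U₀: inside the barrier ψ ∝ e^{±κx} with κ = √(2m(U₀ − E))/ℏ = 2.877.
κw = 3.194, sinh(κw) = 12.17.
Matching ψ, ψ′ at both faces gives T = [1 + U₀² sinh²(κw) / (4E(U₀ − E))]⁻¹ = 1/152.2 = 0.00657.
R = 1 − T = 0.993.

R = 0.993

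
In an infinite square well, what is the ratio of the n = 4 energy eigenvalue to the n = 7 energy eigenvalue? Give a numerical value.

0.326531

E_n = n²π²ℏ²/(2mL²) so the ratio is n₂²/n₁² = 16/49 = 0.326531.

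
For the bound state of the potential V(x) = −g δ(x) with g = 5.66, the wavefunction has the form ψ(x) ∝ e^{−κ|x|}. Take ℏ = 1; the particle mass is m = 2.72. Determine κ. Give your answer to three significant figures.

Integrating the TISE across x = 0 gives the cusp condition ψ'(0⁺) − ψ'(0⁻) = −(2mg/ℏ²)ψ(0).
With ψ ∝ e^{−κ|x|} this yields −2κ = −2mg/ℏ², so κ = mg/ℏ² = 15.40.

κ = 15.4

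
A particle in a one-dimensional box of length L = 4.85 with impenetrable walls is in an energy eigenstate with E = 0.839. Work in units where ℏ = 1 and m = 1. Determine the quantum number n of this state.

For an infinite well E_n = n²π²ℏ²/(2mL²), so n = (L/πℏ)√(2mE).
n = (4.85/π) × √(2 × 1 × 0.839) = 2.000 → n = 2.

n = 2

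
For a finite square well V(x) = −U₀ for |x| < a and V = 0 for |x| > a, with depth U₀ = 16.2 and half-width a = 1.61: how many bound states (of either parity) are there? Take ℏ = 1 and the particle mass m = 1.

N = 6

Define the well-strength parameter z₀ = (a/ℏ)√(2mU₀) = 1.61 × √(2·1·16.2) = 9.164.
A new bound state (alternating even/odd) appears each time z₀ passes a multiple of π/2, so N = ⌊2z₀/π⌋ + 1 = ⌊5.834⌋ + 1 = 6.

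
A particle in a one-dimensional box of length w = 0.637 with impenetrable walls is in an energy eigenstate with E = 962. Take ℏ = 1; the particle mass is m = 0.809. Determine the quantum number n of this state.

n = 8

From E_n = n²π²ℏ²/(2mw²) invert to n = √(2mw²E)/(πℏ).
n = (0.637/π) × √(2 × 0.809 × 962) = 8.000 → n = 8.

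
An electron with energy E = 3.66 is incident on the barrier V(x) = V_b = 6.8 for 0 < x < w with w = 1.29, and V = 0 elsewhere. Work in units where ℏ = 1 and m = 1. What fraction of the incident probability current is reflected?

R = 0.994

Since E < V_b the interior solution is evanescent with decay constant κ = √(2m(V_b − E))/ℏ = 2.506.
κw = 3.233, sinh(κw) = 12.65.
The exact tunnelling result is T⁻¹ = 1 + V_b² sinh²(κw) / [4E(V_b − E)] = 162.1, so T = 0.00617.
R = 1 − T = 0.994.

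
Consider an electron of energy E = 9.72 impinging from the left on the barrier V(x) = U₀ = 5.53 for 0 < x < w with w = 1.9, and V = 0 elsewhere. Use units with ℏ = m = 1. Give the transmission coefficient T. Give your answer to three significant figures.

T = 0.915

Above the barrier the interior wavenumber is k₂ = √(2m(E − U₀))/ℏ = 2.895, giving phase k₂w = 5.500.
T = [1 + U₀² sin²(k₂w) / (4E(E − U₀))]⁻¹ = 1/1.093 = 0.915.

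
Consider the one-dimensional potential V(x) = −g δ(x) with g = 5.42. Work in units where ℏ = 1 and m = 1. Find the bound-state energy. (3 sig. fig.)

E = -14.7

For x ≠ 0 the bound state is ψ ∝ e^{−κ|x|}; integrating the TISE across the delta gives the cusp condition 2κ = 2mg/ℏ², so κ = 5.420.
Then E = −ℏ²κ²/(2m) = −mg²/(2ℏ²) = -14.69.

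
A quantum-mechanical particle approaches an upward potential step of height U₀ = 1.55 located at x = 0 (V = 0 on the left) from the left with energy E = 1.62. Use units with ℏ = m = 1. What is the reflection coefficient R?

R = 0.430

The wavenumbers are k₁ = √(2mE)/ℏ = 1.800 on the left and k₂ = √(2m(E − U₀))/ℏ = 0.3742 on the right.
Matching ψ and ψ′ at x = 0 gives r = (k₁ − k₂)/(k₁ + k₂), so R = r² = 0.4301 and T = 1 − R = 0.5699.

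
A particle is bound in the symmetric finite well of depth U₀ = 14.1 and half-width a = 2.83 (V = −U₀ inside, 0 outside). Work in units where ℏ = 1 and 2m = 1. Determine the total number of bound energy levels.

N = 7

Define the well-strength parameter z₀ = (a/ℏ)√(2mU₀) = 2.83 × √(2·0.5·14.1) = 10.63.
The even/odd transcendental equations gain one root per π/2 in z₀, giving N = 1 + ⌊2z₀/π⌋ = 1 + ⌊6.765⌋ = 7.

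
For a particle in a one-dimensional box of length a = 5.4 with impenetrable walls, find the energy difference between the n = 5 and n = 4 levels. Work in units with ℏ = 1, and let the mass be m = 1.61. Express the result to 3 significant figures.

ΔE = 0.946

E_n = n²π²ℏ²/(2ma²), so ΔE = (5² − 4²) π²ℏ²/(2ma²).
ΔE = 9 × π² / (2 × 1.61 × 5.4²) = 0.9460.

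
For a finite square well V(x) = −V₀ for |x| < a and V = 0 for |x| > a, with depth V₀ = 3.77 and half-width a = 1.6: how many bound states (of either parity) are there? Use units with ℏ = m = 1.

The dimensionless depth is z₀ = a√(2mV₀)/ℏ = 1.6 × √(7.540) = 4.393.
A new bound state (alternating even/odd) appears each time z₀ passes a multiple of π/2, so N = ⌊2z₀/π⌋ + 1 = ⌊2.797⌋ + 1 = 3.

N = 3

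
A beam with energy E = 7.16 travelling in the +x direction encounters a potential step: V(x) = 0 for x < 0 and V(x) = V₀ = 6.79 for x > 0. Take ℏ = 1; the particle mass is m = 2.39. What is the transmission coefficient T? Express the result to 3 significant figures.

The wavenumbers are k₁ = √(2mE)/ℏ = 5.850 on the left and k₂ = √(2m(E − V₀))/ℏ = 1.330 on the right.
Matching ψ and ψ′ at x = 0 gives r = (k₁ − k₂)/(k₁ + k₂), so R = r² = 0.3963 and T = 1 − R = 0.6037.

T = 0.604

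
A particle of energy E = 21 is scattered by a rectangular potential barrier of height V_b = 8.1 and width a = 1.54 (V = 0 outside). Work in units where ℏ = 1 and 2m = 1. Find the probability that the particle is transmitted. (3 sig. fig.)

T = 0.973

E > V_b: inside the barrier k₂ = √(2m(E − V_b))/ℏ = 3.592, k₂a = 5.531.
Matching at both interfaces gives T⁻¹ = 1 + V_b² sin²(k₂a) / [4E(E − V_b)] = 1.028, hence T = 0.973.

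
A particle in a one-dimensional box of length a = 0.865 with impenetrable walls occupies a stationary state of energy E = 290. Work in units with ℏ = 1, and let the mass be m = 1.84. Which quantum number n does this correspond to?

From E_n = n²π²ℏ²/(2ma²) invert to n = √(2ma²E)/(πℏ).
n = (0.865/π) × √(2 × 1.84 × 290) = 8.995 → n = 9.

n = 9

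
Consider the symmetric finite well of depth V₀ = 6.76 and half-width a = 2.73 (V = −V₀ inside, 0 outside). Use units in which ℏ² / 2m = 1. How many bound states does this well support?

N = 5

Define the well-strength parameter z₀ = (a/ℏ)√(2mV₀) = 2.73 × √(2·0.5·6.76) = 7.098.
A new bound state (alternating even/odd) appears each time z₀ passes a multiple of π/2, so N = ⌊2z₀/π⌋ + 1 = ⌊4.519⌋ + 1 = 5.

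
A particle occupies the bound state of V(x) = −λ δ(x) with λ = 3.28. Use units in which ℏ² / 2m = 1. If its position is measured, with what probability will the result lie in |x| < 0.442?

The normalised bound state is ψ = √κ e^{−κ|x|} with κ = mλ/ℏ² = 1.640.
P(|x| < d) = ∫_{−d}^{d} κ e^{−2κ|x|} dx = 1 − e^{−2κd} = 1 − e^{−1.450} = 0.7654.

P = 0.765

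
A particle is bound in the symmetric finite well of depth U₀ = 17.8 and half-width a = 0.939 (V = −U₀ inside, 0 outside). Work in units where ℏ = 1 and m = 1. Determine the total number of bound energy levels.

The dimensionless depth is z₀ = a√(2mU₀)/ℏ = 0.939 × √(35.60) = 5.603.
A new bound state (alternating even/odd) appears each time z₀ passes a multiple of π/2, so N = ⌊2z₀/π⌋ + 1 = ⌊3.567⌋ + 1 = 4.

N = 4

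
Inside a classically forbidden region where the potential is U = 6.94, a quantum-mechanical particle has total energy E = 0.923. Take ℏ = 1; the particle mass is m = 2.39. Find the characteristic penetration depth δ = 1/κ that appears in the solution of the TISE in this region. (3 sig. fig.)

δ = 0.186

Since E < U the TISE in this region is ψ'' = κ²ψ with κ = √(2m(U − E))/ℏ.
κ = √(2 × 2.39 × 6.017) = 5.363. The penetration depth is δ = 1/κ = 0.186.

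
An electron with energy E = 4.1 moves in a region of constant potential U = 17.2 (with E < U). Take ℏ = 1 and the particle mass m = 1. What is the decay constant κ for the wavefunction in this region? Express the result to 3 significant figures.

Since E < U the TISE in this region is ψ'' = κ²ψ with κ = √(2m(U − E))/ℏ.
κ = √(2 × 1 × 13.1) = 5.119.

κ = 5.12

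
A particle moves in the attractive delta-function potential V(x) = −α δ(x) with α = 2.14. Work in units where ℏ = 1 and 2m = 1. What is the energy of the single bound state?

The bound state is ψ(x) = √κ e^{−κ|x|}. The derivative jump ψ'(0⁺) − ψ'(0⁻) = −(2mα/ℏ²)ψ(0) fixes κ = mα/ℏ² = 1.070.
Then E = −ℏ²κ²/(2m) = −mα²/(2ℏ²) = -1.145.

E = -1.14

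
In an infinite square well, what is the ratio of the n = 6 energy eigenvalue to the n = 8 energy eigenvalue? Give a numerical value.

0.5625

Since E_n ∝ n², the ratio is (6/8)² = 0.5625.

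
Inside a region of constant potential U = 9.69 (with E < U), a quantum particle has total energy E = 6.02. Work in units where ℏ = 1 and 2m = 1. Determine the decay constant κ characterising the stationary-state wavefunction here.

Since E < U the TISE in this region is ψ'' = κ²ψ with κ = √(2m(U − E))/ℏ.
κ = √(2 × 0.5 × 3.67) = 1.916.

κ = 1.92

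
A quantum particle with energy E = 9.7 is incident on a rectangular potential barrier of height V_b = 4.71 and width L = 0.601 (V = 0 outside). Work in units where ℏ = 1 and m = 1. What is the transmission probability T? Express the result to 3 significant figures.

E > V_b: inside the barrier k₂ = √(2m(E − V_b))/ℏ = 3.159, k₂L = 1.899.
Matching at both interfaces gives T⁻¹ = 1 + V_b² sin²(k₂L) / [4E(E − V_b)] = 1.103, hence T = 0.907.

T = 0.907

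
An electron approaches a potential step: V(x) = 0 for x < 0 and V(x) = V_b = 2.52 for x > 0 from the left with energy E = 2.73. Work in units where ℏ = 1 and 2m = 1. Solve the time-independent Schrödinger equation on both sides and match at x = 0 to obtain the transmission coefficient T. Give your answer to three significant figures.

T = 0.680

On each side the TISE gives plane waves with k = √(2m(E − V))/ℏ: k₁ = √(2·½·2.73) = 1.652, k₂ = √(2·½·0.21) = 0.4583.
Continuity of ψ and ψ′ at the step yields the reflection amplitude r = (k₁ − k₂)/(k₁ + k₂) = 0.5657; thus R = |r|² = 0.3201, T = 0.6799.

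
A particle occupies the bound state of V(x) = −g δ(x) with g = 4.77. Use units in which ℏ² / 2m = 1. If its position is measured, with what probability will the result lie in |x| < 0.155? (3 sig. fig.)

The normalised bound state is ψ = √κ e^{−κ|x|} with κ = mg/ℏ² = 2.385.
P(|x| < d) = ∫_{−d}^{d} κ e^{−2κ|x|} dx = 1 − e^{−2κd} = 1 − e^{−0.7394} = 0.5226.

P = 0.523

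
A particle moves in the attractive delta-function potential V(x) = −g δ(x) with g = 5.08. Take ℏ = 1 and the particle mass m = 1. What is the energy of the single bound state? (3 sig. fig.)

For x ≠ 0 the bound state is ψ ∝ e^{−κ|x|}; integrating the TISE across the delta gives the cusp condition 2κ = 2mg/ℏ², so κ = 5.080.
Then E = −ℏ²κ²/(2m) = −mg²/(2ℏ²) = -12.90.

E = -12.9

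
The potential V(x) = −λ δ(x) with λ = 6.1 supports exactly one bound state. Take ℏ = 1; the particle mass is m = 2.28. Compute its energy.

E = -42.4

The bound state is ψ(x) = √κ e^{−κ|x|}. The derivative jump ψ'(0⁺) − ψ'(0⁻) = −(2mλ/ℏ²)ψ(0) fixes κ = mλ/ℏ² = 13.91.
Then E = −ℏ²κ²/(2m) = −mλ²/(2ℏ²) = -42.42.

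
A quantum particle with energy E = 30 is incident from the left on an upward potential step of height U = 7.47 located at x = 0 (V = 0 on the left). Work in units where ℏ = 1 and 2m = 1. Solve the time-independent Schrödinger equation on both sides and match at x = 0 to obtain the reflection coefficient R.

On each side the TISE gives plane waves with k = √(2m(E − V))/ℏ: k₁ = √(2·½·30) = 5.477, k₂ = √(2·½·22.53) = 4.747.
Matching ψ and ψ′ at x = 0 gives r = (k₁ − k₂)/(k₁ + k₂), so R = r² = 0.005107 and T = 1 − R = 0.9949.

R = 0.00511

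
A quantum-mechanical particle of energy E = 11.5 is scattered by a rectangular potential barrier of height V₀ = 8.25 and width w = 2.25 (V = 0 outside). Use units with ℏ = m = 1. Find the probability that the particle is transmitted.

Above the barrier the interior wavenumber is k₂ = √(2m(E − V₀))/ℏ = 2.550, giving phase k₂w = 5.736.
Matching at both interfaces gives T⁻¹ = 1 + V₀² sin²(k₂w) / [4E(E − V₀)] = 1.123, hence T = 0.890.

T = 0.890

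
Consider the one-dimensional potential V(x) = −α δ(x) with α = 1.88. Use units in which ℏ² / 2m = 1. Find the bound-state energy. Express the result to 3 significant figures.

The bound state is ψ(x) = √κ e^{−κ|x|}. The derivative jump ψ'(0⁺) − ψ'(0⁻) = −(2mα/ℏ²)ψ(0) fixes κ = mα/ℏ² = 0.9400.
Then E = −ℏ²κ²/(2m) = −mα²/(2ℏ²) = -0.8836.

E = -0.884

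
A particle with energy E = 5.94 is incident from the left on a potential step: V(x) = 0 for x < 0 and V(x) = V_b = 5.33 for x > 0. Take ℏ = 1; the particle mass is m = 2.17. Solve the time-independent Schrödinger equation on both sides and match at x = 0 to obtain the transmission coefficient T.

The wavenumbers are k₁ = √(2mE)/ℏ = 5.077 on the left and k₂ = √(2m(E − V_b))/ℏ = 1.627 on the right.
Continuity of ψ and ψ′ at the step yields the reflection amplitude r = (k₁ − k₂)/(k₁ + k₂) = 0.5146; thus R = |r|² = 0.2648, T = 0.7352.

T = 0.735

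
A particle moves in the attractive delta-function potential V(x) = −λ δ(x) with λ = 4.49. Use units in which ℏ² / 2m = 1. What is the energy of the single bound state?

For x ≠ 0 the bound state is ψ ∝ e^{−κ|x|}; integrating the TISE across the delta gives the cusp condition 2κ = 2mλ/ℏ², so κ = 2.245.
Then E = −ℏ²κ²/(2m) = −mλ²/(2ℏ²) = -5.040.

E = -5.04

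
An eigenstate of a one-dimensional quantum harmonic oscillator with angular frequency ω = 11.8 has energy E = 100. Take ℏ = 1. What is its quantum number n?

Invert E_n = (n + ½)ℏω: n = E/ℏω − ½ = 7.975, so n = 8.

n = 8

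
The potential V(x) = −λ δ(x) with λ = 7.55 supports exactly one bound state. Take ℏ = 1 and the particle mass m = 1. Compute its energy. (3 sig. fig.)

For x ≠ 0 the bound state is ψ ∝ e^{−κ|x|}; integrating the TISE across the delta gives the cusp condition 2κ = 2mλ/ℏ², so κ = 7.550.
Then E = −ℏ²κ²/(2m) = −mλ²/(2ℏ²) = -28.50.

E = -28.5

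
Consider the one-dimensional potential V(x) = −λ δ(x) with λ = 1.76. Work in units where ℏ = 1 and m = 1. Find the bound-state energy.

The bound state is ψ(x) = √κ e^{−κ|x|}. The derivative jump ψ'(0⁺) − ψ'(0⁻) = −(2mλ/ℏ²)ψ(0) fixes κ = mλ/ℏ² = 1.760.
Then E = −ℏ²κ²/(2m) = −mλ²/(2ℏ²) = -1.549.

E = -1.55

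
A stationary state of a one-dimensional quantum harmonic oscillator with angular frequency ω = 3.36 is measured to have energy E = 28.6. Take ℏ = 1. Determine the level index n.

Invert E_n = (n + ½)ℏω: n = E/ℏω − ½ = 8.012, so n = 8.

n = 8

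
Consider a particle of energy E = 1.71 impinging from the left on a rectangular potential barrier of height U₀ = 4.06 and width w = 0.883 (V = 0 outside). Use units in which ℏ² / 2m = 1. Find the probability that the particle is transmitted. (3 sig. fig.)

E < U₀: inside the barrier ψ ∝ e^{±κx} with κ = √(2m(U₀ − E))/ℏ = 1.533.
κw = 1.354, sinh(κw) = 1.807.
Matching ψ, ψ′ at both faces gives T = [1 + U₀² sinh²(κw) / (4E(U₀ − E))]⁻¹ = 1/4.347 = 0.230.

T = 0.230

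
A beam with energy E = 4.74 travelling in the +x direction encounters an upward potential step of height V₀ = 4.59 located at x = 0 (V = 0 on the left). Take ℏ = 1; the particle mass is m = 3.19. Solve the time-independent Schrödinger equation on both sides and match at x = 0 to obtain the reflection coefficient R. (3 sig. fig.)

R = 0.487

The wavenumbers are k₁ = √(2mE)/ℏ = 5.499 on the left and k₂ = √(2m(E − V₀))/ℏ = 0.9783 on the right.
Continuity of ψ and ψ′ at the step yields the reflection amplitude r = (k₁ − k₂)/(k₁ + k₂) = 0.6979; thus R = |r|² = 0.4871, T = 0.5129.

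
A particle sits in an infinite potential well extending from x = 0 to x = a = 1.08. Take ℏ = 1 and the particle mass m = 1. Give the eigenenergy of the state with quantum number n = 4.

The infinite-well eigenfunctions ψ_n = √(2/a) sin(nπx/a) vanish at both walls, giving E_n = n²π²ℏ²/(2ma²).
E_4 = 4² × π² / (2 × 1 × 1.08²) = 67.69.

E = 67.7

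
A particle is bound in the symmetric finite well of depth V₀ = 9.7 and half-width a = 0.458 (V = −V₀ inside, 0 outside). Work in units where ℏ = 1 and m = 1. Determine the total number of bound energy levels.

N = 2

Define the well-strength parameter z₀ = (a/ℏ)√(2mV₀) = 0.458 × √(2·1·9.7) = 2.017.
The even/odd transcendental equations gain one root per π/2 in z₀, giving N = 1 + ⌊2z₀/π⌋ = 1 + ⌊1.284⌋ = 2.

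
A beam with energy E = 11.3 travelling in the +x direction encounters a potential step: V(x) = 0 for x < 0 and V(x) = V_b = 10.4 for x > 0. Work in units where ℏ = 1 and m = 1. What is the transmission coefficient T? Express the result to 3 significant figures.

The wavenumbers are k₁ = √(2mE)/ℏ = 4.754 on the left and k₂ = √(2m(E − V_b))/ℏ = 1.342 on the right.
Matching ψ and ψ′ at x = 0 gives r = (k₁ − k₂)/(k₁ + k₂), so R = r² = 0.3134 and T = 1 − R = 0.6866.

T = 0.687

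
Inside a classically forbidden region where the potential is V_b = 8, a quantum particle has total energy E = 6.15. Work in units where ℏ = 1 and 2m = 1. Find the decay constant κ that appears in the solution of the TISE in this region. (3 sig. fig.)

κ = 1.36

Since E < V_b the TISE in this region is ψ'' = κ²ψ with κ = √(2m(V_b − E))/ℏ.
κ = √(2 × 0.5 × 1.85) = 1.360.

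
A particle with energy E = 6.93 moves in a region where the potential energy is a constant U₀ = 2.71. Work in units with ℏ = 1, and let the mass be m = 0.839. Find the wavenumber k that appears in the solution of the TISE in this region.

With E > U₀ the solution is oscillatory, ψ ∝ e^{±ikx} with k = √(2m(E − U₀))/ℏ.
k = √(2 × 0.839 × 4.22) = 2.661.

k = 2.66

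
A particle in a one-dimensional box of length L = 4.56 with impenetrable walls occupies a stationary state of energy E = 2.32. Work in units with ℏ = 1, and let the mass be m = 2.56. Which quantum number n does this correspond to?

For an infinite well E_n = n²π²ℏ²/(2mL²), so n = (L/πℏ)√(2mE).
n = (4.56/π) × √(2 × 2.56 × 2.32) = 5.003 → n = 5.

n = 5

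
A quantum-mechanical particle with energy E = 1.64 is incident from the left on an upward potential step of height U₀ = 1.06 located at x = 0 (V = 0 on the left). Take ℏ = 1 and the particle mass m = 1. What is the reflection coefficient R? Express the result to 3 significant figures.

The wavenumbers are k₁ = √(2mE)/ℏ = 1.811 on the left and k₂ = √(2m(E − U₀))/ℏ = 1.077 on the right.
Continuity of ψ and ψ′ at the step yields the reflection amplitude r = (k₁ − k₂)/(k₁ + k₂) = 0.2542; thus R = |r|² = 0.06460, T = 0.9354.

R = 0.0646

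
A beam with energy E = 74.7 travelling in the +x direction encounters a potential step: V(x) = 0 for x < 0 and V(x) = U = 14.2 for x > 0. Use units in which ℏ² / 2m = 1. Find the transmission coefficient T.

On each side the TISE gives plane waves with k = √(2m(E − V))/ℏ: k₁ = √(2·½·74.7) = 8.643, k₂ = √(2·½·60.5) = 7.778.
Continuity of ψ and ψ′ at the step yields the reflection amplitude r = (k₁ − k₂)/(k₁ + k₂) = 0.05266; thus R = |r|² = 0.002773, T = 0.9972.

T = 0.997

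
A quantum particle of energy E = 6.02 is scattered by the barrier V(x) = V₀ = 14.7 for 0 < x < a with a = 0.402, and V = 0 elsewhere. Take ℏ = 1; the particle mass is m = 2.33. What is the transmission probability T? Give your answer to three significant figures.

Since E < V₀ the interior solution is evanescent with decay constant κ = √(2m(V₀ − E))/ℏ = 6.360.
κa = 2.557, sinh(κa) = 6.408.
Matching ψ, ψ′ at both faces gives T = [1 + V₀² sinh²(κa) / (4E(V₀ − E))]⁻¹ = 1/43.45 = 0.0230.

T = 0.0230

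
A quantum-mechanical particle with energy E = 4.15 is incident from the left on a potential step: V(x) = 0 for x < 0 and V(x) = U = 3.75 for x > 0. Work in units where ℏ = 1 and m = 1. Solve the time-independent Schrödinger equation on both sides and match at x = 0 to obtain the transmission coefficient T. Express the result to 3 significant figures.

T = 0.723

On each side the TISE gives plane waves with k = √(2m(E − V))/ℏ: k₁ = √(2·1·4.15) = 2.881, k₂ = √(2·1·0.4) = 0.8944.
Continuity of ψ and ψ′ at the step yields the reflection amplitude r = (k₁ − k₂)/(k₁ + k₂) = 0.5262; thus R = |r|² = 0.2769, T = 0.7231.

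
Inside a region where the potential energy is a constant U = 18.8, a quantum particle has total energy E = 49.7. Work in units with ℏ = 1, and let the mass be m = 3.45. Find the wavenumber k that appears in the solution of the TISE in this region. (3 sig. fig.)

k = 14.6

With E > U the solution is oscillatory, ψ ∝ e^{±ikx} with k = √(2m(E − U))/ℏ.
k = √(2 × 3.45 × 30.9) = 14.60.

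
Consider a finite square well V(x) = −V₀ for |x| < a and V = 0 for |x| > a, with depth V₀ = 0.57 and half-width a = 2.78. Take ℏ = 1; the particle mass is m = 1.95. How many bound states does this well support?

Define the well-strength parameter z₀ = (a/ℏ)√(2mV₀) = 2.78 × √(2·1.95·0.57) = 4.145.
The even/odd transcendental equations gain one root per π/2 in z₀, giving N = 1 + ⌊2z₀/π⌋ = 1 + ⌊2.639⌋ = 3.

N = 3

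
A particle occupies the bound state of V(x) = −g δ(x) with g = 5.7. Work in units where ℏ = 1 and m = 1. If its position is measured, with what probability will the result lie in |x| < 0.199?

The normalised bound state is ψ = √κ e^{−κ|x|} with κ = mg/ℏ² = 5.700.
P(|x| < d) = ∫_{−d}^{d} κ e^{−2κ|x|} dx = 1 − e^{−2κd} = 1 − e^{−2.269} = 0.8965.

P = 0.897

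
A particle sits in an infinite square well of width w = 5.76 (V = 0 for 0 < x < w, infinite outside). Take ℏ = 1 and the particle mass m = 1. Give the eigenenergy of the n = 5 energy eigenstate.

Requiring ψ(0) = ψ(w) = 0 quantises k = nπ/w, hence E_n = ℏ²k²/2m = n²π²ℏ²/(2mw²).
E_5 = 5² × π² / (2 × 1 × 5.76²) = 3.718.

E = 3.72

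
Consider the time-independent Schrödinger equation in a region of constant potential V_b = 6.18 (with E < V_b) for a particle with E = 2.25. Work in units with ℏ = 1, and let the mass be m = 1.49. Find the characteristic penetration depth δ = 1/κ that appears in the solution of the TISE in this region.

Since E < V_b the TISE in this region is ψ'' = κ²ψ with κ = √(2m(V_b − E))/ℏ.
κ = √(2 × 1.49 × 3.93) = 3.422. The penetration depth is δ = 1/κ = 0.292.

δ = 0.292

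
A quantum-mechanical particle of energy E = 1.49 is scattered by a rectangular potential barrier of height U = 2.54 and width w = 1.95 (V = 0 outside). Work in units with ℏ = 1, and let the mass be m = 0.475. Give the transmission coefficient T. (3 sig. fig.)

Since E < U the interior solution is evanescent with decay constant κ = √(2m(U − E))/ℏ = 0.9987.
κw = 1.948, sinh(κw) = 3.434.
Matching ψ, ψ′ at both faces gives T = [1 + U² sinh²(κw) / (4E(U − E))]⁻¹ = 1/13.16 = 0.0760.

T = 0.0760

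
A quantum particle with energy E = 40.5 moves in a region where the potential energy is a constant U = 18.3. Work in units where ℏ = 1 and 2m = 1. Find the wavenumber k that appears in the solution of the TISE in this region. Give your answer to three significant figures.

k = 4.71

With E > U the solution is oscillatory, ψ ∝ e^{±ikx} with k = √(2m(E − U))/ℏ.
k = √(2 × 0.5 × 22.2) = 4.712.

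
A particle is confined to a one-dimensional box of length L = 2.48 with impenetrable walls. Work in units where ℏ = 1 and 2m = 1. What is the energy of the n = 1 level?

Requiring ψ(0) = ψ(L) = 0 quantises k = nπ/L, hence E_n = ℏ²k²/2m = n²π²ℏ²/(2mL²).
E_1 = 1² × π² / (2 × 0.5 × 2.48²) = 1.605.

E = 1.60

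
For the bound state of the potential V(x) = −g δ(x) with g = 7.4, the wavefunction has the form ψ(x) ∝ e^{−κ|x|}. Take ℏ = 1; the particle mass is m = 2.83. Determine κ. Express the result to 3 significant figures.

Integrating the TISE across x = 0 gives the cusp condition ψ'(0⁺) − ψ'(0⁻) = −(2mg/ℏ²)ψ(0).
With ψ ∝ e^{−κ|x|} this yields −2κ = −2mg/ℏ², so κ = mg/ℏ² = 20.94.

κ = 20.9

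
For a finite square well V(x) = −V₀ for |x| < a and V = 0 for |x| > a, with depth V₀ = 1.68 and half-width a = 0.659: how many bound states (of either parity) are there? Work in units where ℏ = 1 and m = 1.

N = 1

The dimensionless depth is z₀ = a√(2mV₀)/ℏ = 0.659 × √(3.360) = 1.208.
The even/odd transcendental equations gain one root per π/2 in z₀, giving N = 1 + ⌊2z₀/π⌋ = 1 + ⌊0.7690⌋ = 1.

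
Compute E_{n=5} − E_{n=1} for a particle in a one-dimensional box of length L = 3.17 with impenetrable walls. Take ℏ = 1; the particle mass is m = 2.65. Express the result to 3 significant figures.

ΔE = 4.45

E_n = n²π²ℏ²/(2mL²), so ΔE = (5² − 1²) π²ℏ²/(2mL²).
ΔE = 24 × π² / (2 × 2.65 × 3.17²) = 4.448.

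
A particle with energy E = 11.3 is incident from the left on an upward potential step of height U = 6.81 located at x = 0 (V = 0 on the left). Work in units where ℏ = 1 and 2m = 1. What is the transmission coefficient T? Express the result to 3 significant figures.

On each side the TISE gives plane waves with k = √(2m(E − V))/ℏ: k₁ = √(2·½·11.3) = 3.362, k₂ = √(2·½·4.49) = 2.119.
Continuity of ψ and ψ′ at the step yields the reflection amplitude r = (k₁ − k₂)/(k₁ + k₂) = 0.2267; thus R = |r|² = 0.05141, T = 0.9486.

T = 0.949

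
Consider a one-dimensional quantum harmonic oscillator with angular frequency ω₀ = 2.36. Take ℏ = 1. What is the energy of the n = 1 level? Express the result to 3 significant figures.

The oscillator eigenvalues are E_n = ℏω₀(n + ½), so E_1 = 2.36 × 1.5 = 3.540.

E = 3.54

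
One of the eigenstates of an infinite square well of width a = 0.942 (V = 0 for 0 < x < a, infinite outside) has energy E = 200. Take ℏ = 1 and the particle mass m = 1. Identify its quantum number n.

For an infinite well E_n = n²π²ℏ²/(2ma²), so n = (a/πℏ)√(2mE).
n = (0.942/π) × √(2 × 1 × 200) = 5.997 → n = 6.

n = 6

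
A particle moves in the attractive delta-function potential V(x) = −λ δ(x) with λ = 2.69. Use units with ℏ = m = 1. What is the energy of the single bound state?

E = -3.62

For x ≠ 0 the bound state is ψ ∝ e^{−κ|x|}; integrating the TISE across the delta gives the cusp condition 2κ = 2mλ/ℏ², so κ = 2.690.
Then E = −ℏ²κ²/(2m) = −mλ²/(2ℏ²) = -3.618.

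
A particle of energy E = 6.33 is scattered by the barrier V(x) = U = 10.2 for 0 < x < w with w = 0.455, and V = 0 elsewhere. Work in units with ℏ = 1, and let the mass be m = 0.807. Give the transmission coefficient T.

T = 0.325

Since E < U the interior solution is evanescent with decay constant κ = √(2m(U − E))/ℏ = 2.499.
κw = 1.137, sinh(κw) = 1.399.
The exact tunnelling result is T⁻¹ = 1 + U² sinh²(κw) / [4E(U − E)] = 3.077, so T = 0.325.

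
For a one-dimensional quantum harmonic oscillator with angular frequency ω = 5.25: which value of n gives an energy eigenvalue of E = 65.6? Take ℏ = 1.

E_n = ℏω(n + ½) ⇒ n = E/(ℏω) − ½ = 65.6/5.25 − 0.5 = 11.995 → n = 12.

n = 12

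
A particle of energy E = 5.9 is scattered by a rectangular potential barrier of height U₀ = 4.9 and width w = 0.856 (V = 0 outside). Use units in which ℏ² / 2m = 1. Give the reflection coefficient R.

R = 0.367

E > U₀: inside the barrier k₂ = √(2m(E − U₀))/ℏ = 1.000, k₂w = 0.8560.
Matching at both interfaces gives T⁻¹ = 1 + U₀² sin²(k₂w) / [4E(E − U₀)] = 1.580, hence T = 0.633.
R = 1 − T = 0.367.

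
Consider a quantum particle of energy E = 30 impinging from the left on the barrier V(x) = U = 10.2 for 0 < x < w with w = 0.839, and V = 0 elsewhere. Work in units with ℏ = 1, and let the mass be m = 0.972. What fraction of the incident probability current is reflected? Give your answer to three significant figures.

Above the barrier the interior wavenumber is k₂ = √(2m(E − U))/ℏ = 6.204, giving phase k₂w = 5.205.
Matching at both interfaces gives T⁻¹ = 1 + U² sin²(k₂w) / [4E(E − U)] = 1.034, hence T = 0.967.
R = 1 − T = 0.0329.

R = 0.0329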